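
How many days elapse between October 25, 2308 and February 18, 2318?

Day-of-year of October 25, 2308: 299.
Day-of-year of February 18, 2318: 49.
2308 has 366 days, so 366 − 299 = 67 days remain in 2308.
Full years 2309–2317: 7 common + 2 leap = 7×365 + 2×366 = 3287 days.
Total: 67 + 3287 + 49 = 3403 days.

3403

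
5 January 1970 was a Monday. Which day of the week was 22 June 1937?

Count forward from the earlier date (June 22, 1937) to the later (January 5, 1970):
From June 22, 1937 to June 22, 1969: 32 years, of which 8 contain a Feb 29 — 24×365 + 8×366 = 11688 days.
June 1969: 30 − 22 = 8 days remain.
Then July (31), August (31), September (30), October (31), November (30), December (31): 31 + 31 + 30 + 31 + 30 + 31 = 184 days.
January 1–5, 1970: 5 days.
Residual: 197 days.
Total: 11885 days.
11885 mod 7 = 6, so 6 days before Monday is Tuesday.

Tuesday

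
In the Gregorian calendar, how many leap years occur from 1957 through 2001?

Years divisible by 4 in [1957, 2001]: 1960, 1964, 1968, 1972, 1976, 1980, 1984, 1988, 1992, 1996, 2000.
2000 is divisible by 400, so still leap.
No century exceptions apply. Count: 11.

11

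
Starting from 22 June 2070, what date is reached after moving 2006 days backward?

24 December 2064

Count 2006 days before June 22, 2070:
December 24, 2064 → December 24, 2065: 365 days.
December 24, 2065 → December 24, 2066: 365 days.
December 24, 2066 → December 24, 2067: 365 days.
December 24, 2067 → December 24, 2068: 366 days (2068 is a leap year).
December 24, 2068 → December 24, 2069: 365 days.
December 2069: 31 − 24 = 7 days remain.
Then January (31), February 2070 (28), March (31), April (30), May (31): 31 + 28 + 31 + 30 + 31 = 151 days.
June 1–22, 2070: 22 days.
Residual: 180 days.
Total: 2006 days.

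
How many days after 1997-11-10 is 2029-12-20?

Day-of-year of November 10, 1997: 314.
Day-of-year of December 20, 2029: 354.
1997 has 365 days, so 365 − 314 = 51 days remain in 1997.
Full years 1998–2028: 23 common + 8 leap = 23×365 + 8×366 = 11323 days.
Total: 51 + 11323 + 354 = 11728 days.

11728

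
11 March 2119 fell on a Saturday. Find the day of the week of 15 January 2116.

Wednesday

Count forward from the earlier date (January 15, 2116) to the later (March 11, 2119):
January 15, 2116 → January 15, 2117: 366 days (2116 is a leap year).
January 15, 2117 → January 15, 2118: 365 days.
January 15, 2118 → January 15, 2119: 365 days.
January 2119: 31 − 15 = 16 days remain.
Then February 2119 (28): 28 days.
March 1–11, 2119: 11 days.
Residual: 55 days.
Total: 1151 days.
1151 mod 7 = 3, so 3 days before Saturday is Wednesday.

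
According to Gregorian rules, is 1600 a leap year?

Yes

1600 is a leap year (divisible by 400).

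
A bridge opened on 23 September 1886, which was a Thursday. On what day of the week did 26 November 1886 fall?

September 1886: 30 − 23 = 7 days remain.
Then October (31): 31 days.
November 1–26, 1886: 26 days.
Total: 7 + 31 + 26 = 64 days.
64 mod 7 = 1, so 1 day after Thursday is Friday.

Friday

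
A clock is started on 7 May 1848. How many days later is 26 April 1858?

Day-of-year of May 7, 1848: 128.
Day-of-year of April 26, 1858: 116.
1848 has 366 days, so 366 − 128 = 238 days remain in 1848.
Full years 1849–1857: 7 common + 2 leap = 7×365 + 2×366 = 3287 days.
Total: 238 + 3287 + 116 = 3641 days.

3641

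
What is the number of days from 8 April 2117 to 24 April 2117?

Within April 2117: 24 − 8 = 16 days.

16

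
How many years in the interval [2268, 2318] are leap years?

Years divisible by 4: 2268, 2272, …, 2316 — 13 in all.
Of these, 2300 is divisible by 100 but not 400, so not leap.
Leap years: 13 − 1 = 12.

12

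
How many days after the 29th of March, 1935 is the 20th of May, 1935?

March 1935: 31 − 29 = 2 days remain.
Then April (30): 30 days.
May 1–20, 1935: 20 days.
Total: 2 + 30 + 20 = 52 days.

52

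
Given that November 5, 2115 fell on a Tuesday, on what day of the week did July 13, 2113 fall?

Count forward from the earlier date (July 13, 2113) to the later (November 5, 2115):
July 2113: 31 − 13 = 18 days remain.
Then 27 full months totalling 822 days.
November 1–5, 2115: 5 days.
Total: 18 + 822 + 5 = 845 days.
845 mod 7 = 5, so 5 days before Tuesday is Thursday.

Thursday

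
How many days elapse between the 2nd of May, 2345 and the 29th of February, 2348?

Day-of-year of May 2, 2345: 122.
Day-of-year of February 29, 2348: 60.
2345 has 365 days, so 365 − 122 = 243 days remain in 2345.
Full years: 2346: 365; 2347: 365. Sum = 730.
Total: 243 + 730 + 60 = 1033 days.

1033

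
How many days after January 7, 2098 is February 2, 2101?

January 7, 2098 → January 7, 2099: 365 days.
January 7, 2099 → January 7, 2100: 365 days.
January 7, 2100 → January 7, 2101: 365 days (2100 is not a leap year (divisible by 100 but not 400)).
January 2101: 31 − 7 = 24 days remain.
February 1–2, 2101: 2 days (2101 is not a leap year).
Residual: 26 days.
Total: 1121 days.

1121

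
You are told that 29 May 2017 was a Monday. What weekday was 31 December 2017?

Sunday

May 2017: 31 − 29 = 2 days remain.
Then June (30), July (31), August (31), September (30), October (31), November (30): 30 + 31 + 31 + 30 + 31 + 30 = 183 days.
December 1–31, 2017: 31 days.
Total: 2 + 183 + 31 = 216 days.
216 mod 7 = 6, so 6 days after Monday is Sunday.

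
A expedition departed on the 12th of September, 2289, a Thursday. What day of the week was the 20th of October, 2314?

Tuesday

From September 12, 2289 to September 12, 2314: 25 years, of which 5 contain a Feb 29 — 20×365 + 5×366 = 9130 days.
(2300 is not a leap year (divisible by 100 but not 400).)
September 2314: 30 − 12 = 18 days remain.
October 1–20, 2314: 20 days.
Residual: 38 days.
Total: 9168 days.
9168 mod 7 = 5, so 5 days after Thursday is Tuesday.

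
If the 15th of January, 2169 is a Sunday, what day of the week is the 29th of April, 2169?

Saturday

January 2169: 31 − 15 = 16 days remain.
Then February 2169 (28), March (31): 28 + 31 = 59 days.
April 1–29, 2169: 29 days.
Total: 16 + 59 + 29 = 104 days.
104 mod 7 = 6, so 6 days after Sunday is Saturday.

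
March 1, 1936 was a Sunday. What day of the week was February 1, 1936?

Saturday

Count forward from the earlier date (February 1, 1936) to the later (March 1, 1936):
February 1936: 29 − 1 = 28 days remain (1936 is a leap year, so February has 29 days).
March 1, 1936: 1 day.
Total: 28 + 1 = 29 days.
29 mod 7 = 1, so 1 day before Sunday is Saturday.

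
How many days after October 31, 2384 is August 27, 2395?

3952

Day-of-year of October 31, 2384: 305.
Day-of-year of August 27, 2395: 239.
2384 has 366 days, so 366 − 305 = 61 days remain in 2384.
Full years 2385–2394: 8 common + 2 leap = 8×365 + 2×366 = 3652 days.
Total: 61 + 3652 + 239 = 3952 days.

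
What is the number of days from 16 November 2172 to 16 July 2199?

From November 16, 2172 to November 16, 2198: 26 years, of which 6 contain a Feb 29 — 20×365 + 6×366 = 9496 days.
November 2198: 30 − 16 = 14 days remain.
Then December (31), January (31), February 2199 (28), March (31), April (30), May (31), June (30): 31 + 31 + 28 + 31 + 30 + 31 + 30 = 212 days.
July 1–16, 2199: 16 days.
Residual: 242 days.
Total: 9738 days.

9738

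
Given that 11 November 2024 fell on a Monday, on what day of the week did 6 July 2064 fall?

From November 11, 2024 to November 11, 2063: 39 years, of which 9 contain a Feb 29 — 30×365 + 9×366 = 14244 days.
November 2063: 30 − 11 = 19 days remain.
Then December (31), January (31), February 2064 (29), March (31), April (30), May (31), June (30): 31 + 31 + 29 + 31 + 30 + 31 + 30 = 213 days.
July 1–6, 2064: 6 days.
Residual: 238 days.
Total: 14482 days.
14482 mod 7 = 6, so 6 days after Monday is Sunday.

Sunday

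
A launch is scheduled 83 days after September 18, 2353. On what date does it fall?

December 10, 2353

Count 83 days after September 18, 2353:
September 2353: 30 − 18 = 12 days remain.
Then October (31), November (30): 31 + 30 = 61 days.
December 1–10, 2353: 10 days.
Total: 12 + 61 + 10 = 83 days.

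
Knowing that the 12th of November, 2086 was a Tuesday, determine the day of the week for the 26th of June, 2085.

Tuesday

Count forward from the earlier date (June 26, 2085) to the later (November 12, 2086):
June 26, 2085 → June 26, 2086: 365 days.
June 2086: 30 − 26 = 4 days remain.
Then July (31), August (31), September (30), October (31): 31 + 31 + 30 + 31 = 123 days.
November 1–12, 2086: 12 days.
Residual: 139 days.
Total: 504 days.
504 is a multiple of 7, so the 26th of June, 2085 falls on the same weekday: Tuesday.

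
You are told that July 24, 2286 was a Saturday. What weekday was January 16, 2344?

Sunday

Day-of-year of July 24, 2286: 205.
Day-of-year of January 16, 2344: 16.
2286 has 365 days, so 365 − 205 = 160 days remain in 2286.
Full years 2287–2343: 44 common + 13 leap = 44×365 + 13×366 = 20818 days.
Total: 160 + 20818 + 16 = 20994 days.
20994 mod 7 = 1, so 1 day after Saturday is Sunday.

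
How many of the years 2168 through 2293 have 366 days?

31

Years divisible by 4: 2168, 2172, …, 2292 — 32 in all.
Of these, 2200 is divisible by 100 but not 400, so not leap.
Leap years: 32 − 1 = 31.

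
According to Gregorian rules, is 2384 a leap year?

2384 is a leap year.

Yes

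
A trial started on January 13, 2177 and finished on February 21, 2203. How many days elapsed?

9534

Day-of-year of January 13, 2177: 13.
Day-of-year of February 21, 2203: 52.
2177 has 365 days, so 365 − 13 = 352 days remain in 2177.
Full years 2178–2202: 20 common + 5 leap = 20×365 + 5×366 = 9130 days.
Total: 352 + 9130 + 52 = 9534 days.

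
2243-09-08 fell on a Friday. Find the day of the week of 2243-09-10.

Within September 2243: 10 − 8 = 2 days.
2 mod 7 = 2, so 2 days after Friday is Sunday.

Sunday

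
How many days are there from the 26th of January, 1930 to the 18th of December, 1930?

326

January 1930: 31 − 26 = 5 days remain.
Then 10 full months totalling 303 days.
December 1–18, 1930: 18 days.
Total: 5 + 303 + 18 = 326 days.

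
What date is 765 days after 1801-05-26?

1803-06-30

Count 765 days after May 26, 1801:
May 26, 1801 → May 26, 1802: 365 days.
May 26, 1802 → May 26, 1803: 365 days.
May 1803: 31 − 26 = 5 days remain.
June 1–30, 1803: 30 days.
Residual: 35 days.
Total: 765 days.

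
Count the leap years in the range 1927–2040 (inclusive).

29

Years divisible by 4: 1928, 1932, …, 2040 — 29 in all.
2000 is divisible by 400, so still leap.
No century exceptions apply. Count: 29.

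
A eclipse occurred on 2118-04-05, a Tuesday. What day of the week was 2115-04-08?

Monday

Count forward from the earlier date (April 8, 2115) to the later (April 5, 2118):
April 8, 2115 → April 8, 2116: 366 days (2116 is a leap year).
April 8, 2116 → April 8, 2117: 365 days.
April 2117: 30 − 8 = 22 days remain.
Then 11 full months totalling 335 days.
April 1–5, 2118: 5 days.
Residual: 362 days.
Total: 1093 days.
1093 mod 7 = 1, so 1 day before Tuesday is Monday.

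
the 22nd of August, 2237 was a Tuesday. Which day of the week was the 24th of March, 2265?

Friday

Day-of-year of August 22, 2237: 234.
Day-of-year of March 24, 2265: 83.
2237 has 365 days, so 365 − 234 = 131 days remain in 2237.
Full years 2238–2264: 20 common + 7 leap = 20×365 + 7×366 = 9862 days.
Total: 131 + 9862 + 83 = 10076 days.
10076 mod 7 = 3, so 3 days after Tuesday is Friday.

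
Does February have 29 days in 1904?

Yes

1904 is a leap year.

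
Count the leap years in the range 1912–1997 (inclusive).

Years divisible by 4: 1912, 1916, …, 1996 — 22 in all.
No century exceptions apply. Count: 22.

22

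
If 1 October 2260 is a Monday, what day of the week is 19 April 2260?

Thursday

Count forward from the earlier date (April 19, 2260) to the later (October 1, 2260):
April 2260: 30 − 19 = 11 days remain.
Then May (31), June (30), July (31), August (31), September (30): 31 + 30 + 31 + 31 + 30 = 153 days.
October 1, 2260: 1 day.
Total: 11 + 153 + 1 = 165 days.
165 mod 7 = 4, so 4 days before Monday is Thursday.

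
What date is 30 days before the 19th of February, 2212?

the 20th of January, 2212

Count 30 days before February 19, 2212:
January 2212: 31 − 20 = 11 days remain.
February 1–19, 2212: 19 days (2212 is a leap year).
Total: 11 + 19 = 30 days.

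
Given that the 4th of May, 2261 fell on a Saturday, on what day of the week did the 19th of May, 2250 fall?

Sunday

Count forward from the earlier date (May 19, 2250) to the later (May 4, 2261):
From May 19, 2250 to May 19, 2260: 10 years, of which 3 contain a Feb 29 — 7×365 + 3×366 = 3653 days.
May 2260: 31 − 19 = 12 days remain.
Then 11 full months totalling 334 days.
May 1–4, 2261: 4 days.
Residual: 350 days.
Total: 4003 days.
4003 mod 7 = 6, so 6 days before Saturday is Sunday.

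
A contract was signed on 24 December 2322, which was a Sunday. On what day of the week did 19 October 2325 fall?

Monday

Day-of-year of December 24, 2322: 358.
Day-of-year of October 19, 2325: 292.
2322 has 365 days, so 365 − 358 = 7 days remain in 2322.
Full years: 2323: 365; 2324: 366. Sum = 731.
Total: 7 + 731 + 292 = 1030 days.
1030 mod 7 = 1, so 1 day after Sunday is Monday.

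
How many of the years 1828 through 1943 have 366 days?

Years divisible by 4: 1828, 1832, …, 1940 — 29 in all.
Of these, 1900 is divisible by 100 but not 400, so not leap.
Leap years: 29 − 1 = 28.

28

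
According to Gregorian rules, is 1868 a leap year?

1868 is a leap year.

Yes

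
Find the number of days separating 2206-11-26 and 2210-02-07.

1169

November 26, 2206 → November 26, 2207: 365 days.
November 26, 2207 → November 26, 2208: 366 days (2208 is a leap year).
November 26, 2208 → November 26, 2209: 365 days.
November 2209: 30 − 26 = 4 days remain.
Then December (31), January (31): 31 + 31 = 62 days.
February 1–7, 2210: 7 days (2210 is not a leap year).
Residual: 73 days.
Total: 1169 days.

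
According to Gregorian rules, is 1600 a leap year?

Yes

1600 is a leap year (divisible by 400).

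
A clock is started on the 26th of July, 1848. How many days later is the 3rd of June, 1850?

677

Day-of-year of July 26, 1848: 208.
Day-of-year of June 3, 1850: 154.
1848 has 366 days, so 366 − 208 = 158 days remain in 1848.
Full years: 1849: 365. Sum = 365.
Total: 158 + 365 + 154 = 677 days.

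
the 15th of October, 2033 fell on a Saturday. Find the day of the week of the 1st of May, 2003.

Count forward from the earlier date (May 1, 2003) to the later (October 15, 2033):
From May 1, 2003 to May 1, 2033: 30 years, of which 8 contain a Feb 29 — 22×365 + 8×366 = 10958 days.
May 2033: 31 − 1 = 30 days remain.
Then June (30), July (31), August (31), September (30): 30 + 31 + 31 + 30 = 122 days.
October 1–15, 2033: 15 days.
Residual: 167 days.
Total: 11125 days.
11125 mod 7 = 2, so 2 days before Saturday is Thursday.

Thursday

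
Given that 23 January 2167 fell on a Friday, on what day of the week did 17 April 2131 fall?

Count forward from the earlier date (April 17, 2131) to the later (January 23, 2167):
From April 17, 2131 to April 17, 2166: 35 years, of which 9 contain a Feb 29 — 26×365 + 9×366 = 12784 days.
April 2166: 30 − 17 = 13 days remain.
Then May (31), June (30), July (31), August (31), September (30), October (31), November (30), December (31): 31 + 30 + 31 + 31 + 30 + 31 + 30 + 31 = 245 days.
January 1–23, 2167: 23 days.
Residual: 281 days.
Total: 13065 days.
13065 mod 7 = 3, so 3 days before Friday is Tuesday.

Tuesday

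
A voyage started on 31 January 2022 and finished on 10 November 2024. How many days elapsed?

January 2022: 31 − 31 = 0 days remain.
Then 33 full months totalling 1004 days.
November 1–10, 2024: 10 days.
Total: 0 + 1004 + 10 = 1014 days.

1014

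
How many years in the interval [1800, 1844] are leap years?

11

Years divisible by 4 in [1800, 1844]: 1800, 1804, 1808, 1812, 1816, 1820, 1824, 1828, 1832, 1836, 1840, 1844.
Of these, 1800 is divisible by 100 but not 400, so not leap.
Leap years: 12 − 1 = 11.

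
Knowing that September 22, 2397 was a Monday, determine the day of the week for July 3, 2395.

Count forward from the earlier date (July 3, 2395) to the later (September 22, 2397):
July 3, 2395 → July 3, 2396: 366 days (2396 is a leap year).
July 3, 2396 → July 3, 2397: 365 days.
July 2397: 31 − 3 = 28 days remain.
Then August (31): 31 days.
September 1–22, 2397: 22 days.
Residual: 81 days.
Total: 812 days.
812 is a multiple of 7, so July 3, 2395 falls on the same weekday: Monday.

Monday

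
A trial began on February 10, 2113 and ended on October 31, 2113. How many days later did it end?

February 2113: 28 − 10 = 18 days remain (2113 is not a leap year, so February has 28 days).
Then March (31), April (30), May (31), June (30), July (31), August (31), September (30): 31 + 30 + 31 + 30 + 31 + 31 + 30 = 214 days.
October 1–31, 2113: 31 days.
Total: 18 + 214 + 31 = 263 days.

263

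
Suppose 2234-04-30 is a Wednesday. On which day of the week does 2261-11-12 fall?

Day-of-year of April 30, 2234: 120.
Day-of-year of November 12, 2261: 316.
2234 has 365 days, so 365 − 120 = 245 days remain in 2234.
Full years 2235–2260: 19 common + 7 leap = 19×365 + 7×366 = 9497 days.
Total: 245 + 9497 + 316 = 10058 days.
10058 mod 7 = 6, so 6 days after Wednesday is Tuesday.

Tuesday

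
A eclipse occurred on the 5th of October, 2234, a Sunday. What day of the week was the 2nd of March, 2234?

Count forward from the earlier date (March 2, 2234) to the later (October 5, 2234):
March 2234: 31 − 2 = 29 days remain.
Then April (30), May (31), June (30), July (31), August (31), September (30): 30 + 31 + 30 + 31 + 31 + 30 = 183 days.
October 1–5, 2234: 5 days.
Total: 29 + 183 + 5 = 217 days.
217 is a multiple of 7, so the 2nd of March, 2234 falls on the same weekday: Sunday.

Sunday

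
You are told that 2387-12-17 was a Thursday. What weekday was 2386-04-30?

Count forward from the earlier date (April 30, 2386) to the later (December 17, 2387):
April 2386: 30 − 30 = 0 days remain.
Then 19 full months totalling 579 days.
December 1–17, 2387: 17 days.
Total: 0 + 579 + 17 = 596 days.
596 mod 7 = 1, so 1 day before Thursday is Wednesday.

Wednesday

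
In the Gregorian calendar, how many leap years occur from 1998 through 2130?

Years divisible by 4: 2000, 2004, …, 2128 — 33 in all.
Of these, 2100 is divisible by 100 but not 400, so not leap.
2000 is divisible by 400, so still leap.
Leap years: 33 − 1 = 32.

32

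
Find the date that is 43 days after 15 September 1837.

28 October 1837

Count 43 days after September 15, 1837:
September 1837: 30 − 15 = 15 days remain.
October 1–28, 1837: 28 days.
Total: 15 + 28 = 43 days.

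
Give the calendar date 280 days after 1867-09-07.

1868-06-13

Count 280 days after September 7, 1867:
September 1867: 30 − 7 = 23 days remain.
Then October (31), November (30), December (31), January (31), February 1868 (29), March (31), April (30), May (31): 31 + 30 + 31 + 31 + 29 + 31 + 30 + 31 = 244 days.
June 1–13, 1868: 13 days.
Residual: 280 days.
Total: 280 days.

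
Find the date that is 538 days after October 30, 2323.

April 20, 2325

Count 538 days after October 30, 2323:
October 2323: 31 − 30 = 1 day remains.
Then 17 full months totalling 517 days.
April 1–20, 2325: 20 days.
Total: 1 + 517 + 20 = 538 days.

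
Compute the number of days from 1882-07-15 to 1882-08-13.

29

July 1882: 31 − 15 = 16 days remain.
August 1–13, 1882: 13 days.
Total: 16 + 13 = 29 days.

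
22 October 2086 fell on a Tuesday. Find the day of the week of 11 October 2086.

Friday

Count forward from the earlier date (October 11, 2086) to the later (October 22, 2086):
Within October 2086: 22 − 11 = 11 days.
11 mod 7 = 4, so 4 days before Tuesday is Friday.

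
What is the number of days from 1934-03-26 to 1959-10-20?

9339

Day-of-year of March 26, 1934: 85.
Day-of-year of October 20, 1959: 293.
1934 has 365 days, so 365 − 85 = 280 days remain in 1934.
Full years 1935–1958: 18 common + 6 leap = 18×365 + 6×366 = 8766 days.
Total: 280 + 8766 + 293 = 9339 days.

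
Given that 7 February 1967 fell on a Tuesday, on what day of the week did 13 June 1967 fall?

February 1967: 28 − 7 = 21 days remain (1967 is not a leap year, so February has 28 days).
Then March (31), April (30), May (31): 31 + 30 + 31 = 92 days.
June 1–13, 1967: 13 days.
Total: 21 + 92 + 13 = 126 days.
126 is a multiple of 7, so 13 June 1967 falls on the same weekday: Tuesday.

Tuesday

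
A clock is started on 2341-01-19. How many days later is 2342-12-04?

Day-of-year of January 19, 2341: 19.
Day-of-year of December 4, 2342: 338.
2341 has 365 days, so 365 − 19 = 346 days remain in 2341.
Total: 346 + 338 = 684 days.

684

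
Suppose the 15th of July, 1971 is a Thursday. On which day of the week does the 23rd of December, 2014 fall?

Day-of-year of July 15, 1971: 196.
Day-of-year of December 23, 2014: 357.
1971 has 365 days, so 365 − 196 = 169 days remain in 1971.
Full years 1972–2013: 31 common + 11 leap = 31×365 + 11×366 = 15341 days.
Total: 169 + 15341 + 357 = 15867 days.
15867 mod 7 = 5, so 5 days after Thursday is Tuesday.

Tuesday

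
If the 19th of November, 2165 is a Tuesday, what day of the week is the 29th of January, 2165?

Tuesday

Count forward from the earlier date (January 29, 2165) to the later (November 19, 2165):
January 2165: 31 − 29 = 2 days remain.
Then 9 full months totalling 273 days.
November 1–19, 2165: 19 days.
Total: 2 + 273 + 19 = 294 days.
294 is a multiple of 7, so the 29th of January, 2165 falls on the same weekday: Tuesday.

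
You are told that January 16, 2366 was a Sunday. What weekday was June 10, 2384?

Sunday

Day-of-year of January 16, 2366: 16.
Day-of-year of June 10, 2384: 162.
2366 has 365 days, so 365 − 16 = 349 days remain in 2366.
Full years 2367–2383: 13 common + 4 leap = 13×365 + 4×366 = 6209 days.
Total: 349 + 6209 + 162 = 6720 days.
6720 is a multiple of 7, so June 10, 2384 falls on the same weekday: Sunday.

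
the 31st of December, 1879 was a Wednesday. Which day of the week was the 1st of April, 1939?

Day-of-year of December 31, 1879: 365.
Day-of-year of April 1, 1939: 91.
1879 has 365 days, so 365 − 365 = 0 days remain in 1879.
Full years 1880–1938: 45 common + 14 leap = 45×365 + 14×366 = 21549 days.
Total: 0 + 21549 + 91 = 21640 days.
21640 mod 7 = 3, so 3 days after Wednesday is Saturday.

Saturday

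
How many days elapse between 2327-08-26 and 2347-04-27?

7184

Day-of-year of August 26, 2327: 238.
Day-of-year of April 27, 2347: 117.
2327 has 365 days, so 365 − 238 = 127 days remain in 2327.
Full years 2328–2346: 14 common + 5 leap = 14×365 + 5×366 = 6940 days.
Total: 127 + 6940 + 117 = 7184 days.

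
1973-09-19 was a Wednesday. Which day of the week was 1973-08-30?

Thursday

Count forward from the earlier date (August 30, 1973) to the later (September 19, 1973):
August 1973: 31 − 30 = 1 day remains.
September 1–19, 1973: 19 days.
Total: 1 + 19 = 20 days.
20 mod 7 = 6, so 6 days before Wednesday is Thursday.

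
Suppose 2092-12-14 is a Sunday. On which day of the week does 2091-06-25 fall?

Monday

Count forward from the earlier date (June 25, 2091) to the later (December 14, 2092):
June 25, 2091 → June 25, 2092: 366 days (2092 is a leap year).
June 2092: 30 − 25 = 5 days remain.
Then July (31), August (31), September (30), October (31), November (30): 31 + 31 + 30 + 31 + 30 = 153 days.
December 1–14, 2092: 14 days.
Residual: 172 days.
Total: 538 days.
538 mod 7 = 6, so 6 days before Sunday is Monday.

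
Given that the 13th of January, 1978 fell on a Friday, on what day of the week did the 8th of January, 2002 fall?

Day-of-year of January 13, 1978: 13.
Day-of-year of January 8, 2002: 8.
1978 has 365 days, so 365 − 13 = 352 days remain in 1978.
Full years 1979–2001: 17 common + 6 leap = 17×365 + 6×366 = 8401 days.
Total: 352 + 8401 + 8 = 8761 days.
8761 mod 7 = 4, so 4 days after Friday is Tuesday.

Tuesday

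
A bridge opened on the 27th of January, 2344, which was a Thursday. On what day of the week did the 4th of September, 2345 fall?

January 2344: 31 − 27 = 4 days remain.
Then 19 full months totalling 578 days.
September 1–4, 2345: 4 days.
Total: 4 + 578 + 4 = 586 days.
586 mod 7 = 5, so 5 days after Thursday is Tuesday.

Tuesday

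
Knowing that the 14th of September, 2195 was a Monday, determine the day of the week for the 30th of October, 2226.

From September 14, 2195 to September 14, 2226: 31 years, of which 7 contain a Feb 29 — 24×365 + 7×366 = 11322 days.
(2200 is not a leap year (divisible by 100 but not 400).)
September 2226: 30 − 14 = 16 days remain.
October 1–30, 2226: 30 days.
Residual: 46 days.
Total: 11368 days.
11368 is a multiple of 7, so the 30th of October, 2226 falls on the same weekday: Monday.

Monday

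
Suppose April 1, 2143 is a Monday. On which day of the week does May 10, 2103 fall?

Count forward from the earlier date (May 10, 2103) to the later (April 1, 2143):
Day-of-year of May 10, 2103: 130.
Day-of-year of April 1, 2143: 91.
2103 has 365 days, so 365 − 130 = 235 days remain in 2103.
Full years 2104–2142: 29 common + 10 leap = 29×365 + 10×366 = 14245 days.
Total: 235 + 14245 + 91 = 14571 days.
14571 mod 7 = 4, so 4 days before Monday is Thursday.

Thursday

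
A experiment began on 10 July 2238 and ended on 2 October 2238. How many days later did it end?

July 2238: 31 − 10 = 21 days remain.
Then August (31), September (30): 31 + 30 = 61 days.
October 1–2, 2238: 2 days.
Total: 21 + 61 + 2 = 84 days.

84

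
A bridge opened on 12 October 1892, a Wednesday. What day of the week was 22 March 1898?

October 12, 1892 → October 12, 1893: 365 days.
October 12, 1893 → October 12, 1894: 365 days.
October 12, 1894 → October 12, 1895: 365 days.
October 12, 1895 → October 12, 1896: 366 days (1896 is a leap year).
October 12, 1896 → October 12, 1897: 365 days.
October 1897: 31 − 12 = 19 days remain.
Then November (30), December (31), January (31), February 1898 (28): 30 + 31 + 31 + 28 = 120 days.
March 1–22, 1898: 22 days.
Residual: 161 days.
Total: 1987 days.
1987 mod 7 = 6, so 6 days after Wednesday is Tuesday.

Tuesday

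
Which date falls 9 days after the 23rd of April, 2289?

the 2nd of May, 2289

Count 9 days after April 23, 2289:
April 2289: 30 − 23 = 7 days remain.
May 1–2, 2289: 2 days.
Total: 7 + 2 = 9 days.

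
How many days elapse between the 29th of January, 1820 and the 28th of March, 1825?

Day-of-year of January 29, 1820: 29.
Day-of-year of March 28, 1825: 87.
1820 has 366 days, so 366 − 29 = 337 days remain in 1820.
Full years: 1821: 365; 1822: 365; 1823: 365; 1824: 366. Sum = 1461.
Total: 337 + 1461 + 87 = 1885 days.

1885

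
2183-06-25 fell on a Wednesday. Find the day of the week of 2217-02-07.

Friday

Day-of-year of June 25, 2183: 176.
Day-of-year of February 7, 2217: 38.
2183 has 365 days, so 365 − 176 = 189 days remain in 2183.
Full years 2184–2216: 25 common + 8 leap = 25×365 + 8×366 = 12053 days.
Total: 189 + 12053 + 38 = 12280 days.
12280 mod 7 = 2, so 2 days after Wednesday is Friday.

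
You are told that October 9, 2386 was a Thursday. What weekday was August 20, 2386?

Wednesday

Count forward from the earlier date (August 20, 2386) to the later (October 9, 2386):
August 2386: 31 − 20 = 11 days remain.
Then September (30): 30 days.
October 1–9, 2386: 9 days.
Total: 11 + 30 + 9 = 50 days.
50 mod 7 = 1, so 1 day before Thursday is Wednesday.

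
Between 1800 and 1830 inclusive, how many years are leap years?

Years divisible by 4 in [1800, 1830]: 1800, 1804, 1808, 1812, 1816, 1820, 1824, 1828.
Of these, 1800 is divisible by 100 but not 400, so not leap.
Leap years: 8 − 1 = 7.

7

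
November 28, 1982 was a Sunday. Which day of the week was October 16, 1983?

Sunday

November 1982: 30 − 28 = 2 days remain.
Then 10 full months totalling 304 days.
October 1–16, 1983: 16 days.
Total: 2 + 304 + 16 = 322 days.
322 is a multiple of 7, so October 16, 1983 falls on the same weekday: Sunday.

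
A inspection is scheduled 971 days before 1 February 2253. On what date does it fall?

6 June 2250

Count 971 days before February 1, 2253:
Day-of-year of June 6, 2250: 157.
Day-of-year of February 1, 2253: 32.
2250 has 365 days, so 365 − 157 = 208 days remain in 2250.
Full years: 2251: 365; 2252: 366. Sum = 731.
Total: 208 + 731 + 32 = 971 days.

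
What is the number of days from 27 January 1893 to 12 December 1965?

26616

From January 27, 1893 to January 27, 1965: 72 years, of which 17 contain a Feb 29 — 55×365 + 17×366 = 26297 days.
(1900 is not a leap year (divisible by 100 but not 400).)
January 1965: 31 − 27 = 4 days remain.
Then 10 full months totalling 303 days.
December 1–12, 1965: 12 days.
Residual: 319 days.
Total: 26616 days.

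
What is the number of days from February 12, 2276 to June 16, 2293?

6334

Day-of-year of February 12, 2276: 43.
Day-of-year of June 16, 2293: 167.
2276 has 366 days, so 366 − 43 = 323 days remain in 2276.
Full years 2277–2292: 12 common + 4 leap = 12×365 + 4×366 = 5844 days.
Total: 323 + 5844 + 167 = 6334 days.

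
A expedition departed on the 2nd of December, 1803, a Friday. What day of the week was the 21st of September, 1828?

From December 2, 1803 to December 2, 1827: 24 years, of which 6 contain a Feb 29 — 18×365 + 6×366 = 8766 days.
December 1827: 31 − 2 = 29 days remain.
Then January (31), February 1828 (29), March (31), April (30), May (31), June (30), July (31), August (31): 31 + 29 + 31 + 30 + 31 + 30 + 31 + 31 = 244 days.
September 1–21, 1828: 21 days.
Residual: 294 days.
Total: 9060 days.
9060 mod 7 = 2, so 2 days after Friday is Sunday.

Sunday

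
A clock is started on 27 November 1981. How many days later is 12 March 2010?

10332

Day-of-year of November 27, 1981: 331.
Day-of-year of March 12, 2010: 71.
1981 has 365 days, so 365 − 331 = 34 days remain in 1981.
Full years 1982–2009: 21 common + 7 leap = 21×365 + 7×366 = 10227 days.
Total: 34 + 10227 + 71 = 10332 days.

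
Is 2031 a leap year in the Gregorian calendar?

2031 is not a leap year.

No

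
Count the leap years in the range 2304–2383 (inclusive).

20

Years divisible by 4: 2304, 2308, …, 2380 — 20 in all.
No century exceptions apply. Count: 20.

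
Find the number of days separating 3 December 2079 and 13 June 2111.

Day-of-year of December 3, 2079: 337.
Day-of-year of June 13, 2111: 164.
2079 has 365 days, so 365 − 337 = 28 days remain in 2079.
Full years 2080–2110: 24 common + 7 leap = 24×365 + 7×366 = 11322 days.
Total: 28 + 11322 + 164 = 11514 days.

11514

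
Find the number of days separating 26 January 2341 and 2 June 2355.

Day-of-year of January 26, 2341: 26.
Day-of-year of June 2, 2355: 153.
2341 has 365 days, so 365 − 26 = 339 days remain in 2341.
Full years 2342–2354: 10 common + 3 leap = 10×365 + 3×366 = 4748 days.
Total: 339 + 4748 + 153 = 5240 days.

5240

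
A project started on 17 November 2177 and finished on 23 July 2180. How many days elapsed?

979

November 17, 2177 → November 17, 2178: 365 days.
November 17, 2178 → November 17, 2179: 365 days.
November 2179: 30 − 17 = 13 days remain.
Then December (31), January (31), February 2180 (29), March (31), April (30), May (31), June (30): 31 + 31 + 29 + 31 + 30 + 31 + 30 = 213 days.
July 1–23, 2180: 23 days.
Residual: 249 days.
Total: 979 days.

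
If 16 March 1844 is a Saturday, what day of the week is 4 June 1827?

Monday

Count forward from the earlier date (June 4, 1827) to the later (March 16, 1844):
Day-of-year of June 4, 1827: 155.
Day-of-year of March 16, 1844: 76.
1827 has 365 days, so 365 − 155 = 210 days remain in 1827.
Full years 1828–1843: 12 common + 4 leap = 12×365 + 4×366 = 5844 days.
Total: 210 + 5844 + 76 = 6130 days.
6130 mod 7 = 5, so 5 days before Saturday is Monday.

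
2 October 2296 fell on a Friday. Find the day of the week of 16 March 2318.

Saturday

Day-of-year of October 2, 2296: 276.
Day-of-year of March 16, 2318: 75.
2296 has 366 days, so 366 − 276 = 90 days remain in 2296.
Full years 2297–2317: 17 common + 4 leap = 17×365 + 4×366 = 7669 days.
Total: 90 + 7669 + 75 = 7834 days.
7834 mod 7 = 1, so 1 day after Friday is Saturday.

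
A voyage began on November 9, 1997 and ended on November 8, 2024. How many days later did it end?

From November 9, 1997 to November 9, 2023: 26 years, of which 6 contain a Feb 29 — 20×365 + 6×366 = 9496 days.
(2000 is a leap year (divisible by 400).)
November 2023: 30 − 9 = 21 days remain.
Then 11 full months totalling 336 days.
November 1–8, 2024: 8 days.
Residual: 365 days.
Total: 9861 days.

9861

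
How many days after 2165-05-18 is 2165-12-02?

198

May 2165: 31 − 18 = 13 days remain.
Then June (30), July (31), August (31), September (30), October (31), November (30): 30 + 31 + 31 + 30 + 31 + 30 = 183 days.
December 1–2, 2165: 2 days.
Total: 13 + 183 + 2 = 198 days.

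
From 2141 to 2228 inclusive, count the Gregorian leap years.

Years divisible by 4: 2144, 2148, …, 2228 — 22 in all.
Of these, 2200 is divisible by 100 but not 400, so not leap.
Leap years: 22 − 1 = 21.

21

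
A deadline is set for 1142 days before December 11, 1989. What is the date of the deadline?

October 26, 1986

Count 1142 days before December 11, 1989:
October 26, 1986 → October 26, 1987: 365 days.
October 26, 1987 → October 26, 1988: 366 days (1988 is a leap year).
October 26, 1988 → October 26, 1989: 365 days.
October 1989: 31 − 26 = 5 days remain.
Then November (30): 30 days.
December 1–11, 1989: 11 days.
Residual: 46 days.
Total: 1142 days.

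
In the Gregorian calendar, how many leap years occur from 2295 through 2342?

11

Years divisible by 4 in [2295, 2342]: 2296, 2300, 2304, 2308, 2312, 2316, 2320, 2324, 2328, 2332, 2336, 2340.
Of these, 2300 is divisible by 100 but not 400, so not leap.
Leap years: 12 − 1 = 11.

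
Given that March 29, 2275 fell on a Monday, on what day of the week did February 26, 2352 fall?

Tuesday

From March 29, 2275 to March 29, 2351: 76 years, of which 18 contain a Feb 29 — 58×365 + 18×366 = 27758 days.
(2300 is not a leap year (divisible by 100 but not 400).)
March 2351: 31 − 29 = 2 days remain.
Then 10 full months totalling 306 days.
February 1–26, 2352: 26 days (2352 is a leap year).
Residual: 334 days.
Total: 28092 days.
28092 mod 7 = 1, so 1 day after Monday is Tuesday.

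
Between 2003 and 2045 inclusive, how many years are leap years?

11

Years divisible by 4 in [2003, 2045]: 2004, 2008, 2012, 2016, 2020, 2024, 2028, 2032, 2036, 2040, 2044.
No century exceptions apply. Count: 11.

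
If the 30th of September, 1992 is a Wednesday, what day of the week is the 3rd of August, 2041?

Day-of-year of September 30, 1992: 274.
Day-of-year of August 3, 2041: 215.
1992 has 366 days, so 366 − 274 = 92 days remain in 1992.
Full years 1993–2040: 36 common + 12 leap = 36×365 + 12×366 = 17532 days.
Total: 92 + 17532 + 215 = 17839 days.
17839 mod 7 = 3, so 3 days after Wednesday is Saturday.

Saturday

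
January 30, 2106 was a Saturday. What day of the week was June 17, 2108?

Sunday

Day-of-year of January 30, 2106: 30.
Day-of-year of June 17, 2108: 169.
2106 has 365 days, so 365 − 30 = 335 days remain in 2106.
Full years: 2107: 365. Sum = 365.
Total: 335 + 365 + 169 = 869 days.
869 mod 7 = 1, so 1 day after Saturday is Sunday.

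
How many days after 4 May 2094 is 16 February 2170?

27681

From May 4, 2094 to May 4, 2169: 75 years, of which 18 contain a Feb 29 — 57×365 + 18×366 = 27393 days.
(2100 is not a leap year (divisible by 100 but not 400).)
May 2169: 31 − 4 = 27 days remain.
Then June (30), July (31), August (31), September (30), October (31), November (30), December (31), January (31): 30 + 31 + 31 + 30 + 31 + 30 + 31 + 31 = 245 days.
February 1–16, 2170: 16 days (2170 is not a leap year).
Residual: 288 days.
Total: 27681 days.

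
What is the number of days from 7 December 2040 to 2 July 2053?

4590

Day-of-year of December 7, 2040: 342.
Day-of-year of July 2, 2053: 183.
2040 has 366 days, so 366 − 342 = 24 days remain in 2040.
Full years 2041–2052: 9 common + 3 leap = 9×365 + 3×366 = 4383 days.
Total: 24 + 4383 + 183 = 4590 days.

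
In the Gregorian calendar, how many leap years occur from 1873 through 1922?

Years divisible by 4 in [1873, 1922]: 1876, 1880, 1884, 1888, 1892, 1896, 1900, 1904, 1908, 1912, 1916, 1920.
Of these, 1900 is divisible by 100 but not 400, so not leap.
Leap years: 12 − 1 = 11.

11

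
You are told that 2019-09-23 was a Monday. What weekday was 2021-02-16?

September 2019: 30 − 23 = 7 days remain.
Then 16 full months totalling 489 days.
February 1–16, 2021: 16 days (2021 is not a leap year).
Total: 7 + 489 + 16 = 512 days.
512 mod 7 = 1, so 1 day after Monday is Tuesday.

Tuesday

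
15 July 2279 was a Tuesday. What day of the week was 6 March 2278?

Wednesday

Count forward from the earlier date (March 6, 2278) to the later (July 15, 2279):
March 2278: 31 − 6 = 25 days remain.
Then 15 full months totalling 456 days.
July 1–15, 2279: 15 days.
Total: 25 + 456 + 15 = 496 days.
496 mod 7 = 6, so 6 days before Tuesday is Wednesday.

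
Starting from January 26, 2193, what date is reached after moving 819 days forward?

April 25, 2195

Count 819 days after January 26, 2193:
Day-of-year of January 26, 2193: 26.
Day-of-year of April 25, 2195: 115.
2193 has 365 days, so 365 − 26 = 339 days remain in 2193.
Full years: 2194: 365. Sum = 365.
Total: 339 + 365 + 115 = 819 days.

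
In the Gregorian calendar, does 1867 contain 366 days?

No

1867 is not a leap year.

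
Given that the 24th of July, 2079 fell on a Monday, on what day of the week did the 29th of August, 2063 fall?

Count forward from the earlier date (August 29, 2063) to the later (July 24, 2079):
From August 29, 2063 to August 29, 2078: 15 years, of which 4 contain a Feb 29 — 11×365 + 4×366 = 5479 days.
August 2078: 31 − 29 = 2 days remain.
Then 10 full months totalling 303 days.
July 1–24, 2079: 24 days.
Residual: 329 days.
Total: 5808 days.
5808 mod 7 = 5, so 5 days before Monday is Wednesday.

Wednesday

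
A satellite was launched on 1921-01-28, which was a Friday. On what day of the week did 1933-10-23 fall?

Monday

From January 28, 1921 to January 28, 1933: 12 years, of which 3 contain a Feb 29 — 9×365 + 3×366 = 4383 days.
January 1933: 31 − 28 = 3 days remain.
Then February 1933 (28), March (31), April (30), May (31), June (30), July (31), August (31), September (30): 28 + 31 + 30 + 31 + 30 + 31 + 31 + 30 = 242 days.
October 1–23, 1933: 23 days.
Residual: 268 days.
Total: 4651 days.
4651 mod 7 = 3, so 3 days after Friday is Monday.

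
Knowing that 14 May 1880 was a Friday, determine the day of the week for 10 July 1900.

Day-of-year of May 14, 1880: 135.
Day-of-year of July 10, 1900: 191.
1880 has 366 days, so 366 − 135 = 231 days remain in 1880.
Full years 1881–1899: 15 common + 4 leap = 15×365 + 4×366 = 6939 days.
Total: 231 + 6939 + 191 = 7361 days.
7361 mod 7 = 4, so 4 days after Friday is Tuesday.

Tuesday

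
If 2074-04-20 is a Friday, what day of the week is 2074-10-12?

Friday

April 2074: 30 − 20 = 10 days remain.
Then May (31), June (30), July (31), August (31), September (30): 31 + 30 + 31 + 31 + 30 = 153 days.
October 1–12, 2074: 12 days.
Total: 10 + 153 + 12 = 175 days.
175 is a multiple of 7, so 2074-10-12 falls on the same weekday: Friday.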